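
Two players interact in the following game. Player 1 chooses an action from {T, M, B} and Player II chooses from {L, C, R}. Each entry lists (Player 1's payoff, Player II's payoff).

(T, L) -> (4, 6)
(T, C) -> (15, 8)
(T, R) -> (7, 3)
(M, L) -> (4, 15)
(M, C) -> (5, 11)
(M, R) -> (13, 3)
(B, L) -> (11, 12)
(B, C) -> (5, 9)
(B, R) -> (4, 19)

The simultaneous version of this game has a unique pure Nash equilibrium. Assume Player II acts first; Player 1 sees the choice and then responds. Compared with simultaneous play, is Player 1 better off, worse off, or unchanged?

worse off

Work backward from Player 1's decision.
- L: BR = B, leader payoff 12.
- C: BR = T, leader payoff 8.
- R: BR = M, leader payoff 3.
Maximizing over 12, 8, 3, Player II chooses L. Subgame-perfect outcome: (B, L) with payoffs (11, 12).
Now find the simultaneous Nash equilibrium.
Player 1's best replies: L→B; C→T; R→M.
Player II's best replies: T→C; M→L; B→R.
The unique mutual best reply is (T, C), giving (15, 8).
Player 1 earns 11 sequentially versus 15 at the Nash outcome: worse off.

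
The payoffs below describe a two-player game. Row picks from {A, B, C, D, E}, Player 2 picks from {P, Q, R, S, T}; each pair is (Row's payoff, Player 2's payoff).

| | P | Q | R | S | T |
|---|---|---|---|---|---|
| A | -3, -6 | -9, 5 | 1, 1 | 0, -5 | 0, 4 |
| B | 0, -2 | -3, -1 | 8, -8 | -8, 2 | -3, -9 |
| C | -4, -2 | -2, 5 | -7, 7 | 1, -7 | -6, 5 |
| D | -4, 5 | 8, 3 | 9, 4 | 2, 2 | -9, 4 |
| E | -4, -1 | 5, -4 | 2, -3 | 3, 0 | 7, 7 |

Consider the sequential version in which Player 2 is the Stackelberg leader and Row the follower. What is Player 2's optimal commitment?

T

Work backward from Row's decision.
- P: Row compares -3, 0, -4, -4, -4 and picks B; Player 2 would get -2.
- Q: Row compares -9, -3, -2, 8, 5 and picks D; Player 2 would get 3.
- R: Row compares 1, 8, -7, 9, 2 and picks D; Player 2 would get 4.
- S: Row compares 0, -8, 1, 2, 3 and picks E; Player 2 would get 0.
- T: Row compares 0, -3, -6, -9, 7 and picks E; Player 2 would get 7.
Player 2's induced payoffs are -2, 3, 4, 0, 7, so Player 2 commits to T. Subgame-perfect outcome: (E, T) with payoffs (7, 7).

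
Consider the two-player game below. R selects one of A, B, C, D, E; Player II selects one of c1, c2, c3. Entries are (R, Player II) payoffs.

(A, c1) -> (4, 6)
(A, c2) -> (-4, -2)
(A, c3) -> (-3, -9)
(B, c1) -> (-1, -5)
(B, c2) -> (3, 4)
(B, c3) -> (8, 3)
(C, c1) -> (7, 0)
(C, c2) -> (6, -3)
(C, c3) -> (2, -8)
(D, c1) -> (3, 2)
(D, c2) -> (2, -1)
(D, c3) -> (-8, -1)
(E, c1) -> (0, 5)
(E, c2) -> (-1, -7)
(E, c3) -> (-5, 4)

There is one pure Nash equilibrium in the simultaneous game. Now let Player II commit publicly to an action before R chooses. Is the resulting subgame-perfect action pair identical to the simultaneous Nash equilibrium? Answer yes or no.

Work backward from R's decision.
- c1: BR = C, leader payoff 0.
- c2: BR = C, leader payoff -3.
- c3: BR = B, leader payoff 3.
Maximizing over 0, -3, 3, Player II chooses c3. Subgame-perfect outcome: (B, c3) with payoffs (8, 3).
For the simultaneous game, intersect best replies.
R's best replies: c1→C; c2→C; c3→B.
Player II's best replies: A→c1; B→c2; C→c1; D→c1; E→c1.
The unique mutual best reply is (C, c1), giving (7, 0).
Sequential outcome (B, c3) differs from the Nash profile (C, c1).

no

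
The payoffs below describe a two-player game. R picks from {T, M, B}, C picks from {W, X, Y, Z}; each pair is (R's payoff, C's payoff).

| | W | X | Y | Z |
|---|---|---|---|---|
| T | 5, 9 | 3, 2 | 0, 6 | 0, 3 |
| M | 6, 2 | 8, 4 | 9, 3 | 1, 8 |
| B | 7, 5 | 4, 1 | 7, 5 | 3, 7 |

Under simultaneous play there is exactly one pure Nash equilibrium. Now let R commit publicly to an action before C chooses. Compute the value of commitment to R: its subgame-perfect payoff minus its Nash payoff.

2

C best-responds to each possible R move:
- T: C compares 9, 2, 6, 3 and picks W; R would get 5.
- M: C compares 2, 4, 3, 8 and picks Z; R would get 1.
- B: C compares 5, 1, 5, 7 and picks Z; R would get 3.
R's induced payoffs are 5, 1, 3, so R commits to T. Subgame-perfect outcome: (T, W) with payoffs (5, 9).
For the simultaneous game, intersect best replies.
R's best replies: W→B; X→M; Y→M; Z→B.
C's best replies: T→W; M→Z; B→Z.
Only (B, Z) has each player best-responding; Nash payoffs (3, 7).
R's commitment gain: 5 − 3 = 2.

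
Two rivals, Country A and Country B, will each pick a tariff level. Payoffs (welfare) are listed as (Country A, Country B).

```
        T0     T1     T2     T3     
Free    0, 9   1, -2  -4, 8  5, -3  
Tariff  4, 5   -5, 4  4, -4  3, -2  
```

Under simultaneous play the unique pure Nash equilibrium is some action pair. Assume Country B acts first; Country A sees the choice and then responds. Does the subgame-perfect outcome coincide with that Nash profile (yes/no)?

Solve by backward induction (Country B leads).
- T0: Country A compares 0, 4 and picks Tariff; Country B would get 5.
- T1: Country A compares 1, -5 and picks Free; Country B would get -2.
- T2: Country A compares -4, 4 and picks Tariff; Country B would get -4.
- T3: Country A compares 5, 3 and picks Free; Country B would get -3.
Country B's induced payoffs are 5, -2, -4, -3, so Country B commits to T0. Subgame-perfect outcome: (Tariff, T0) with payoffs (4, 5).
Under simultaneous play:
Country A's best replies: T0→Tariff; T1→Free; T2→Tariff; T3→Free.
Country B's best replies: Free→T0; Tariff→T0.
The unique mutual best reply is (Tariff, T0), giving (4, 5).
Sequential outcome (Tariff, T0) coincides with the Nash profile (Tariff, T0).

yes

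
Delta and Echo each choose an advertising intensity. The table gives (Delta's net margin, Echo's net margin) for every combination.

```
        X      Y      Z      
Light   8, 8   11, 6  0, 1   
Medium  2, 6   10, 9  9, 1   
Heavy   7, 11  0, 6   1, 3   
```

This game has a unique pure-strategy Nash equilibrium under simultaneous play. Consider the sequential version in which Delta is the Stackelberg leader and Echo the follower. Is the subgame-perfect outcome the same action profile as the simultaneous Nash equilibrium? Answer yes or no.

Backward induction with Delta moving first.
- Light → Echo plays X (best of 8, 6, 1); Delta gets 8.
- Medium → Echo plays Y (best of 6, 9, 1); Delta gets 10.
- Heavy → Echo plays X (best of 11, 6, 3); Delta gets 7.
Delta's induced payoffs are 8, 10, 7, so Delta commits to Medium. Subgame-perfect outcome: (Medium, Y) with payoffs (10, 9).
For the simultaneous game, intersect best replies.
Delta's best replies: X→Light; Y→Light; Z→Medium.
Echo's best replies: Light→X; Medium→Y; Heavy→X.
Only (Light, X) has each player best-responding; Nash payoffs (8, 8).
Sequential outcome (Medium, Y) differs from the Nash profile (Light, X).

no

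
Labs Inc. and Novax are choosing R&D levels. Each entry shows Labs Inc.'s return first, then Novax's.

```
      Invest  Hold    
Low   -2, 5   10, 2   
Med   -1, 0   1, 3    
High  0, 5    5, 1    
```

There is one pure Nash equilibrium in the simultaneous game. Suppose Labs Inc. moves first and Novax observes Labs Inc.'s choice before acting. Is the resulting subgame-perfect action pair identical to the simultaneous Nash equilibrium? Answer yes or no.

no

Backward induction with Labs Inc. moving first.
- Low: BR = Invest, leader payoff -2.
- Med: BR = Hold, leader payoff 1.
- High: BR = Invest, leader payoff 0.
Maximizing over -2, 1, 0, Labs Inc. chooses Med. Subgame-perfect outcome: (Med, Hold) with payoffs (1, 3).
Under simultaneous play:
Labs Inc.'s best replies: Invest→High; Hold→Low.
Novax's best replies: Low→Invest; Med→Hold; High→Invest.
Only (High, Invest) has each player best-responding; Nash payoffs (0, 5).
Sequential outcome (Med, Hold) differs from the Nash profile (High, Invest).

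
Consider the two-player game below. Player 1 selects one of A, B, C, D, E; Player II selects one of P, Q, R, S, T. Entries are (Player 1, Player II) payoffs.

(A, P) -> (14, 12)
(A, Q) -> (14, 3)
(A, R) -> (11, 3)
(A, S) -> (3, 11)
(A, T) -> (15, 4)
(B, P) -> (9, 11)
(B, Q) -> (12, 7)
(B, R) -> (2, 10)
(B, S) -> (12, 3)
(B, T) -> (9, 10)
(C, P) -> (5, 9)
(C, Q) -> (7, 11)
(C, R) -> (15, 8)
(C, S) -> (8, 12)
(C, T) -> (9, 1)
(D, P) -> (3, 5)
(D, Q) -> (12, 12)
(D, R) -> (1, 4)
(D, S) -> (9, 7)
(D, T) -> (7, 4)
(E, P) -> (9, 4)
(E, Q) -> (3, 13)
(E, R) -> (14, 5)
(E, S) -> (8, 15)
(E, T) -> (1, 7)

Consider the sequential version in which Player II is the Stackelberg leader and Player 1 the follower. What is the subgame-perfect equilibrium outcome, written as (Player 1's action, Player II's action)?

Solve by backward induction (Player II leads).
- P: Player 1 compares 14, 9, 5, 3, 9 and picks A; Player II would get 12.
- Q: Player 1 compares 14, 12, 7, 12, 3 and picks A; Player II would get 3.
- R: Player 1 compares 11, 2, 15, 1, 14 and picks C; Player II would get 8.
- S: Player 1 compares 3, 12, 8, 9, 8 and picks B; Player II would get 3.
- T: Player 1 compares 15, 9, 9, 7, 1 and picks A; Player II would get 4.
Player II's induced payoffs are 12, 3, 8, 3, 4, so Player II commits to P. Subgame-perfect outcome: (A, P) with payoffs (14, 12).

(A, P)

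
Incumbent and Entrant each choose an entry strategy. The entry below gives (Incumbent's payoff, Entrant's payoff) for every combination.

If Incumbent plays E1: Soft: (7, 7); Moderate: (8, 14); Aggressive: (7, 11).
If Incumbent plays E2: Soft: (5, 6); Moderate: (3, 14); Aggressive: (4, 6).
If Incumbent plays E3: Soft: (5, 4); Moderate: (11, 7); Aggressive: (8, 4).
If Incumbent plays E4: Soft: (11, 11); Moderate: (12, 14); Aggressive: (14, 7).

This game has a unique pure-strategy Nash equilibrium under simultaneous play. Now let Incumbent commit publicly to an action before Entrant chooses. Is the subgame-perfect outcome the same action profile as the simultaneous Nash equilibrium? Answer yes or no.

yes

Work backward from Entrant's decision.
- E1 → Entrant plays Moderate (best of 7, 14, 11); Incumbent gets 8.
- E2 → Entrant plays Moderate (best of 6, 14, 6); Incumbent gets 3.
- E3 → Entrant plays Moderate (best of 4, 7, 4); Incumbent gets 11.
- E4 → Entrant plays Moderate (best of 11, 14, 7); Incumbent gets 12.
Among 8, 3, 11, 12, the best is 12 at E4. Subgame-perfect outcome: (E4, Moderate) with payoffs (12, 14).
For the simultaneous game, intersect best replies.
Incumbent's best replies: Soft→E4; Moderate→E4; Aggressive→E4.
Entrant's best replies: E1→Moderate; E2→Moderate; E3→Moderate; E4→Moderate.
The unique mutual best reply is (E4, Moderate), giving (12, 14).
Sequential outcome (E4, Moderate) coincides with the Nash profile (E4, Moderate).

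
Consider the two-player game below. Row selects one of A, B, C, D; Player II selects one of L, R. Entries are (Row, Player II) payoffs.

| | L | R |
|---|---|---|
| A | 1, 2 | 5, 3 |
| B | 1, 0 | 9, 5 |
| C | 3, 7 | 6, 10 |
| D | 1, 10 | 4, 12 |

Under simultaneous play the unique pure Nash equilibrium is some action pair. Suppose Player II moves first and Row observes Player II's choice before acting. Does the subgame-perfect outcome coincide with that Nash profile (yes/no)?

Solve by backward induction (Player II leads).
- L: Row compares 1, 1, 3, 1 and picks C; Player II would get 7.
- R: Row compares 5, 9, 6, 4 and picks B; Player II would get 5.
Maximizing over 7, 5, Player II chooses L. Subgame-perfect outcome: (C, L) with payoffs (3, 7).
For the simultaneous game, intersect best replies.
Row's best replies: L→C; R→B.
Player II's best replies: A→R; B→R; C→R; D→R.
Only (B, R) has each player best-responding; Nash payoffs (9, 5).
Sequential outcome (C, L) differs from the Nash profile (B, R).

no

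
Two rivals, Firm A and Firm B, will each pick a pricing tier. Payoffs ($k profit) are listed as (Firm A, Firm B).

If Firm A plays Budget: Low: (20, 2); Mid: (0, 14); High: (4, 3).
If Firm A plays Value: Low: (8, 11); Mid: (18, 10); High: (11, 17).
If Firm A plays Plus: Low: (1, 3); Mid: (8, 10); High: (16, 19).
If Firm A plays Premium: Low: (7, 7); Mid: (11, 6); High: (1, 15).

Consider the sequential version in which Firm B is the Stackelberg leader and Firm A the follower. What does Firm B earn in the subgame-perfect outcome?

19

Solve by backward induction (Firm B leads).
- Low → Firm A plays Budget (best of 20, 8, 1, 7); Firm B gets 2.
- Mid → Firm A plays Value (best of 0, 18, 8, 11); Firm B gets 10.
- High → Firm A plays Plus (best of 4, 11, 16, 1); Firm B gets 19.
Firm B's induced payoffs are 2, 10, 19, so Firm B commits to High. Subgame-perfect outcome: (Plus, High) with payoffs (16, 19).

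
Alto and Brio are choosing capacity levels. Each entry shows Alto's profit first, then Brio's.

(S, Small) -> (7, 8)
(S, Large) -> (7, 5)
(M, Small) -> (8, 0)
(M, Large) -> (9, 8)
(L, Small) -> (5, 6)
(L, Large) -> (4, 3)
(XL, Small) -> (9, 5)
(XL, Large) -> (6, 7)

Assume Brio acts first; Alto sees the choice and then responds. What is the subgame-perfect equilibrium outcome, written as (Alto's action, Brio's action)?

(M, Large)

Alto best-responds to each possible Brio move:
- Small → Alto plays XL (best of 7, 8, 5, 9); Brio gets 5.
- Large → Alto plays M (best of 7, 9, 4, 6); Brio gets 8.
Among 5, 8, the best is 8 at Large. Subgame-perfect outcome: (M, Large) with payoffs (9, 8).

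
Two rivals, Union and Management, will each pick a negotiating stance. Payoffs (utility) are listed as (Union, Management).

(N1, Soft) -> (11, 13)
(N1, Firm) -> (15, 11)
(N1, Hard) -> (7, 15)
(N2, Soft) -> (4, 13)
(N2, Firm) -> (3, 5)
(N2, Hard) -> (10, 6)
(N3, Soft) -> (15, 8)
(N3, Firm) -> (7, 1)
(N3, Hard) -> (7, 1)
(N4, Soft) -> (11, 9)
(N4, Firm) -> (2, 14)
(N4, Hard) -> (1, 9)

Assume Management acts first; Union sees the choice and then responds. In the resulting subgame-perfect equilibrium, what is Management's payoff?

11

Solve by backward induction (Management leads).
- Soft: Union compares 11, 4, 15, 11 and picks N3; Management would get 8.
- Firm: Union compares 15, 3, 7, 2 and picks N1; Management would get 11.
- Hard: Union compares 7, 10, 7, 1 and picks N2; Management would get 6.
Maximizing over 8, 11, 6, Management chooses Firm. Subgame-perfect outcome: (N1, Firm) with payoffs (15, 11).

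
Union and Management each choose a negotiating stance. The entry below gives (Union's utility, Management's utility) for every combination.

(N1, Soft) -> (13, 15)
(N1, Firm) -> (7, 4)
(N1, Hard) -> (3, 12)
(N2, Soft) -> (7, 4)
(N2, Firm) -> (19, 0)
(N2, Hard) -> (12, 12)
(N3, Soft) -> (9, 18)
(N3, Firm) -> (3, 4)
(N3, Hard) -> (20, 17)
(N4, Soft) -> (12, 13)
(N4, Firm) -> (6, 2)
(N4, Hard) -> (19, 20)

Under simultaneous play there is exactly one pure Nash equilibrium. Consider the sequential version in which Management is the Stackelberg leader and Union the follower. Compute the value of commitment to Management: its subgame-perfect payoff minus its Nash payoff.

2

Solve by backward induction (Management leads).
- Soft → Union plays N1 (best of 13, 7, 9, 12); Management gets 15.
- Firm → Union plays N2 (best of 7, 19, 3, 6); Management gets 0.
- Hard → Union plays N3 (best of 3, 12, 20, 19); Management gets 17.
Among 15, 0, 17, the best is 17 at Hard. Subgame-perfect outcome: (N3, Hard) with payoffs (20, 17).
For the simultaneous game, intersect best replies.
Union's best replies: Soft→N1; Firm→N2; Hard→N3.
Management's best replies: N1→Soft; N2→Hard; N3→Soft; N4→Hard.
Only (N1, Soft) has each player best-responding; Nash payoffs (13, 15).
Management's commitment gain: 17 − 15 = 2.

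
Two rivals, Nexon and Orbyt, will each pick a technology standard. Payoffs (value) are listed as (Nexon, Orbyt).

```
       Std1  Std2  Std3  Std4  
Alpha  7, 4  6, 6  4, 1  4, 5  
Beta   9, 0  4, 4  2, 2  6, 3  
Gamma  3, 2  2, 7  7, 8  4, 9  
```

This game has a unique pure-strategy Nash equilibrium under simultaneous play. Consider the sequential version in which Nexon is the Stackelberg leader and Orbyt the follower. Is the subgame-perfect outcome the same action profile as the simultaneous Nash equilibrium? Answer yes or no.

yes

Orbyt best-responds to each possible Nexon move:
- Alpha → Orbyt plays Std2 (best of 4, 6, 1, 5); Nexon gets 6.
- Beta → Orbyt plays Std2 (best of 0, 4, 2, 3); Nexon gets 4.
- Gamma → Orbyt plays Std4 (best of 2, 7, 8, 9); Nexon gets 4.
Nexon's induced payoffs are 6, 4, 4, so Nexon commits to Alpha. Subgame-perfect outcome: (Alpha, Std2) with payoffs (6, 6).
For the simultaneous game, intersect best replies.
Nexon's best replies: Std1→Beta; Std2→Alpha; Std3→Gamma; Std4→Beta.
Orbyt's best replies: Alpha→Std2; Beta→Std2; Gamma→Std4.
The unique mutual best reply is (Alpha, Std2), giving (6, 6).
Sequential outcome (Alpha, Std2) coincides with the Nash profile (Alpha, Std2).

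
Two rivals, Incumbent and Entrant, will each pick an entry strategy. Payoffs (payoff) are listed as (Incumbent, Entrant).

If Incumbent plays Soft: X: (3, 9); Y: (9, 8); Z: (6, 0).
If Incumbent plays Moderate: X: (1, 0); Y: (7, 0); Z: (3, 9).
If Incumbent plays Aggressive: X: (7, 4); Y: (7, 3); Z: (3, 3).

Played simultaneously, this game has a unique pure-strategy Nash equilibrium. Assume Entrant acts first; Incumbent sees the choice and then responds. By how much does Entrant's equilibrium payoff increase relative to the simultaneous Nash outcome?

4

Solve by backward induction (Entrant leads).
- X: Incumbent compares 3, 1, 7 and picks Aggressive; Entrant would get 4.
- Y: Incumbent compares 9, 7, 7 and picks Soft; Entrant would get 8.
- Z: Incumbent compares 6, 3, 3 and picks Soft; Entrant would get 0.
Entrant's induced payoffs are 4, 8, 0, so Entrant commits to Y. Subgame-perfect outcome: (Soft, Y) with payoffs (9, 8).
For the simultaneous game, intersect best replies.
Incumbent's best replies: X→Aggressive; Y→Soft; Z→Soft.
Entrant's best replies: Soft→X; Moderate→Z; Aggressive→X.
Only (Aggressive, X) has each player best-responding; Nash payoffs (7, 4).
Entrant's commitment gain: 8 − 4 = 4.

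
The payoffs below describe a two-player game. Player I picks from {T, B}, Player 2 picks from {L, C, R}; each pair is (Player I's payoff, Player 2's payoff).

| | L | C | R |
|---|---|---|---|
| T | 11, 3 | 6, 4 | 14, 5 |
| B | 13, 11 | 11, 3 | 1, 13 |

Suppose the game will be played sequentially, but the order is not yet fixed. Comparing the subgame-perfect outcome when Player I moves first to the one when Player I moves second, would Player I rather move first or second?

If Player I leads: Player 2's best replies are T→R, B→R; Player I's induced payoffs 14, 1; outcome (T, R), payoffs (14, 5).
If Player 2 leads: Player I's best replies are L→B, C→B, R→T; Player 2's induced payoffs 11, 3, 5; outcome (B, L), payoffs (13, 11).
Player I gets 14 moving first and 13 moving second, so Player I prefers to move first.

first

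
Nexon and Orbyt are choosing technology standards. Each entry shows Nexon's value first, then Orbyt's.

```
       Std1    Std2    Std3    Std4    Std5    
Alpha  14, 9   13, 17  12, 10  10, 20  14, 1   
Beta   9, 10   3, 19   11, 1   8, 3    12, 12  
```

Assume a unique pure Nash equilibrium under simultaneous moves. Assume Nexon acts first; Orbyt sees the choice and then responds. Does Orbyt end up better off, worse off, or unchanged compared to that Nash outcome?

unchanged

Work backward from Orbyt's decision.
- Alpha: Orbyt compares 9, 17, 10, 20, 1 and picks Std4; Nexon would get 10.
- Beta: Orbyt compares 10, 19, 1, 3, 12 and picks Std2; Nexon would get 3.
Among 10, 3, the best is 10 at Alpha. Subgame-perfect outcome: (Alpha, Std4) with payoffs (10, 20).
Under simultaneous play:
Nexon's best replies: Std1→Alpha; Std2→Alpha; Std3→Alpha; Std4→Alpha; Std5→Alpha.
Orbyt's best replies: Alpha→Std4; Beta→Std2.
The unique mutual best reply is (Alpha, Std4), giving (10, 20).
Orbyt earns 20 sequentially versus 20 at the Nash outcome: unchanged.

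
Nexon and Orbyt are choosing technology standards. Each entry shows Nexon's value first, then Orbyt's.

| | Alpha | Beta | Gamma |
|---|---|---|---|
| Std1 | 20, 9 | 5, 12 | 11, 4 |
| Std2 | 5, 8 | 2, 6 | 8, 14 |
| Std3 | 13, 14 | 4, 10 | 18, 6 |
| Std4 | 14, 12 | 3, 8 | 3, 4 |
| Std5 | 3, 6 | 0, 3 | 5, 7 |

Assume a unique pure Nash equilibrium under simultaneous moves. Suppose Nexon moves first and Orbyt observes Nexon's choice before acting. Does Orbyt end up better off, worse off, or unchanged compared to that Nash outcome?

unchanged

Solve by backward induction (Nexon leads).
- Std1: Orbyt compares 9, 12, 4 and picks Beta; Nexon would get 5.
- Std2: Orbyt compares 8, 6, 14 and picks Gamma; Nexon would get 8.
- Std3: Orbyt compares 14, 10, 6 and picks Alpha; Nexon would get 13.
- Std4: Orbyt compares 12, 8, 4 and picks Alpha; Nexon would get 14.
- Std5: Orbyt compares 6, 3, 7 and picks Gamma; Nexon would get 5.
Maximizing over 5, 8, 13, 14, 5, Nexon chooses Std4. Subgame-perfect outcome: (Std4, Alpha) with payoffs (14, 12).
Now find the simultaneous Nash equilibrium.
Nexon's best replies: Alpha→Std1; Beta→Std1; Gamma→Std3.
Orbyt's best replies: Std1→Beta; Std2→Gamma; Std3→Alpha; Std4→Alpha; Std5→Gamma.
Only (Std1, Beta) has each player best-responding; Nash payoffs (5, 12).
Orbyt earns 12 sequentially versus 12 at the Nash outcome: unchanged.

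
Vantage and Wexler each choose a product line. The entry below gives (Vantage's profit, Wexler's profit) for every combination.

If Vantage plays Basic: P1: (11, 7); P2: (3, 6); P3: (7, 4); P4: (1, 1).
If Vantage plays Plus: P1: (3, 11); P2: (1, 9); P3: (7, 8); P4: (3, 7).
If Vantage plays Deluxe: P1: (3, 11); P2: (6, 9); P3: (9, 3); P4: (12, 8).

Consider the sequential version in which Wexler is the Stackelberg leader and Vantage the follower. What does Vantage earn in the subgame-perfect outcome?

Work backward from Vantage's decision.
- P1: BR = Basic, leader payoff 7.
- P2: BR = Deluxe, leader payoff 9.
- P3: BR = Deluxe, leader payoff 3.
- P4: BR = Deluxe, leader payoff 8.
Among 7, 9, 3, 8, the best is 9 at P2. Subgame-perfect outcome: (Deluxe, P2) with payoffs (6, 9).

6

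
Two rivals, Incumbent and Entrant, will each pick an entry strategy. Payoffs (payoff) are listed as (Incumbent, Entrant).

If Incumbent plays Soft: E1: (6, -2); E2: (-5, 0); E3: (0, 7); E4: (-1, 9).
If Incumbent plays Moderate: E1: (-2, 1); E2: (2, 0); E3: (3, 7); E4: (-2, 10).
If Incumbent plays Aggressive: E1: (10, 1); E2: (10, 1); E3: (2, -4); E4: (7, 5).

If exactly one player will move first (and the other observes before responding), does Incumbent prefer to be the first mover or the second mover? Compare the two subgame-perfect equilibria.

first

If Incumbent leads: Entrant's best replies are Soft→E4, Moderate→E4, Aggressive→E4; Incumbent's induced payoffs -1, -2, 7; outcome (Aggressive, E4), payoffs (7, 5).
If Entrant leads: Incumbent's best replies are E1→Aggressive, E2→Aggressive, E3→Moderate, E4→Aggressive; Entrant's induced payoffs 1, 1, 7, 5; outcome (Moderate, E3), payoffs (3, 7).
Incumbent gets 7 moving first and 3 moving second, so Incumbent prefers to move first.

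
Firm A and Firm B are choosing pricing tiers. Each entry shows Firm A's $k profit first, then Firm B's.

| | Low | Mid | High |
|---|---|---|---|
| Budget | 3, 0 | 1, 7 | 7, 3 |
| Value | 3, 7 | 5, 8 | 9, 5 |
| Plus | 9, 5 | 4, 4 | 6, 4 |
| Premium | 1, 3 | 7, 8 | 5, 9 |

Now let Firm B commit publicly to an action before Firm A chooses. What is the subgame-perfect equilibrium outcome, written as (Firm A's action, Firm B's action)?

Solve by backward induction (Firm B leads).
- Low: BR = Plus, leader payoff 5.
- Mid: BR = Premium, leader payoff 8.
- High: BR = Value, leader payoff 5.
Among 5, 8, 5, the best is 8 at Mid. Subgame-perfect outcome: (Premium, Mid) with payoffs (7, 8).

(Premium, Mid)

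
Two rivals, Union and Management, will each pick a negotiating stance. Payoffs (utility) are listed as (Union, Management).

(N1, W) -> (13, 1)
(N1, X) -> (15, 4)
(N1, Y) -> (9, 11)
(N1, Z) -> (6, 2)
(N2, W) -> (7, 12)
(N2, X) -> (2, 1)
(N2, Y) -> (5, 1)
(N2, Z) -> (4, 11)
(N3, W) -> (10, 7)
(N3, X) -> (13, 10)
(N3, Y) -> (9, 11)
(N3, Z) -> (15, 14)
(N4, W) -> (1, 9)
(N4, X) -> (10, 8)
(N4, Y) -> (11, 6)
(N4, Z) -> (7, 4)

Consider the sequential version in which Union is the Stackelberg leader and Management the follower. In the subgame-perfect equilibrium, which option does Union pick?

N3

Backward induction with Union moving first.
- N1: BR = Y, leader payoff 9.
- N2: BR = W, leader payoff 7.
- N3: BR = Z, leader payoff 15.
- N4: BR = W, leader payoff 1.
Among 9, 7, 15, 1, the best is 15 at N3. Subgame-perfect outcome: (N3, Z) with payoffs (15, 14).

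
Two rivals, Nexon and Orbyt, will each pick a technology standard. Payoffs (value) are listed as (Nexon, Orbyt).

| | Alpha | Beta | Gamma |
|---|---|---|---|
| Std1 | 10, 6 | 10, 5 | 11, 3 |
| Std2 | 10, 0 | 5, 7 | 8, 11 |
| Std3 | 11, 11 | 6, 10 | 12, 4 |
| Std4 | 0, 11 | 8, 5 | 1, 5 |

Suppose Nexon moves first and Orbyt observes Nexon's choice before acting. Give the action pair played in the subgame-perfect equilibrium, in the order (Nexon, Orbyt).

(Std3, Alpha)

Solve by backward induction (Nexon leads).
- Std1 → Orbyt plays Alpha (best of 6, 5, 3); Nexon gets 10.
- Std2 → Orbyt plays Gamma (best of 0, 7, 11); Nexon gets 8.
- Std3 → Orbyt plays Alpha (best of 11, 10, 4); Nexon gets 11.
- Std4 → Orbyt plays Alpha (best of 11, 5, 5); Nexon gets 0.
Maximizing over 10, 8, 11, 0, Nexon chooses Std3. Subgame-perfect outcome: (Std3, Alpha) with payoffs (11, 11).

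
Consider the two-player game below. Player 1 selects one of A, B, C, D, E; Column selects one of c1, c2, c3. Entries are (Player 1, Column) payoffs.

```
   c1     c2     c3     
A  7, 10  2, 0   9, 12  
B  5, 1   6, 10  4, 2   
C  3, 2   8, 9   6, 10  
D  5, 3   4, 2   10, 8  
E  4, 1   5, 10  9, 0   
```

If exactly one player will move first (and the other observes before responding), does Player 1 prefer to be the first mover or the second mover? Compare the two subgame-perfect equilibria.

If Player 1 leads: Column's best replies are A→c3, B→c2, C→c3, D→c3, E→c2; Player 1's induced payoffs 9, 6, 6, 10, 5; outcome (D, c3), payoffs (10, 8).
If Column leads: Player 1's best replies are c1→A, c2→C, c3→D; Column's induced payoffs 10, 9, 8; outcome (A, c1), payoffs (7, 10).
Player 1 gets 10 moving first and 7 moving second, so Player 1 prefers to move first.

first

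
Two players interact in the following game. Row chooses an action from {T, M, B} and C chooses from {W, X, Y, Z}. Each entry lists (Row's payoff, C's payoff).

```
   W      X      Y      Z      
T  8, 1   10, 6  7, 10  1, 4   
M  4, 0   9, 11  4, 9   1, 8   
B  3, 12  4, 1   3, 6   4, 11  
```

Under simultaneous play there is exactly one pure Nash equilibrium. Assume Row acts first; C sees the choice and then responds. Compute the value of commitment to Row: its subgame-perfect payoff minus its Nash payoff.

Backward induction with Row moving first.
- T: BR = Y, leader payoff 7.
- M: BR = X, leader payoff 9.
- B: BR = W, leader payoff 3.
Maximizing over 7, 9, 3, Row chooses M. Subgame-perfect outcome: (M, X) with payoffs (9, 11).
Now find the simultaneous Nash equilibrium.
Row's best replies: W→T; X→T; Y→T; Z→B.
C's best replies: T→Y; M→X; B→W.
Only (T, Y) has each player best-responding; Nash payoffs (7, 10).
Row's commitment gain: 9 − 7 = 2.

2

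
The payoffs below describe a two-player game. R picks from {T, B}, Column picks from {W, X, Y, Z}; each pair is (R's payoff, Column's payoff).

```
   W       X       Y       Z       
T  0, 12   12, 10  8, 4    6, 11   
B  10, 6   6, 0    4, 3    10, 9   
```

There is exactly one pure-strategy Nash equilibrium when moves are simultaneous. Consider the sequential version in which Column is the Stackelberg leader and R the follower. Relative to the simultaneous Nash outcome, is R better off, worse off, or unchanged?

better off

Backward induction with Column moving first.
- W → R plays B (best of 0, 10); Column gets 6.
- X → R plays T (best of 12, 6); Column gets 10.
- Y → R plays T (best of 8, 4); Column gets 4.
- Z → R plays B (best of 6, 10); Column gets 9.
Maximizing over 6, 10, 4, 9, Column chooses X. Subgame-perfect outcome: (T, X) with payoffs (12, 10).
For the simultaneous game, intersect best replies.
R's best replies: W→B; X→T; Y→T; Z→B.
Column's best replies: T→W; B→Z.
Only (B, Z) has each player best-responding; Nash payoffs (10, 9).
R earns 12 sequentially versus 10 at the Nash outcome: better off.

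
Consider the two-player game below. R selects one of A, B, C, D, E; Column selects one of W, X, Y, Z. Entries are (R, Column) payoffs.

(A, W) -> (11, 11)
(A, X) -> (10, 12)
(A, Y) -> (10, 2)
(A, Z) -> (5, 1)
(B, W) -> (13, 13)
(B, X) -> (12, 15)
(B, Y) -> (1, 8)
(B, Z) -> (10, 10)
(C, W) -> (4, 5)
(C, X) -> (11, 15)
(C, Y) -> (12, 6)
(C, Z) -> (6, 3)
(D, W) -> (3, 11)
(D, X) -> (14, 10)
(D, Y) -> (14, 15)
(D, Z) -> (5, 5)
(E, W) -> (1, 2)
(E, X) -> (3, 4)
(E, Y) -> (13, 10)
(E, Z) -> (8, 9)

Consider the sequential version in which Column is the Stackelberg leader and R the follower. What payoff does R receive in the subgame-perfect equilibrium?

R best-responds to each possible Column move:
- W → R plays B (best of 11, 13, 4, 3, 1); Column gets 13.
- X → R plays D (best of 10, 12, 11, 14, 3); Column gets 10.
- Y → R plays D (best of 10, 1, 12, 14, 13); Column gets 15.
- Z → R plays B (best of 5, 10, 6, 5, 8); Column gets 10.
Maximizing over 13, 10, 15, 10, Column chooses Y. Subgame-perfect outcome: (D, Y) with payoffs (14, 15).

14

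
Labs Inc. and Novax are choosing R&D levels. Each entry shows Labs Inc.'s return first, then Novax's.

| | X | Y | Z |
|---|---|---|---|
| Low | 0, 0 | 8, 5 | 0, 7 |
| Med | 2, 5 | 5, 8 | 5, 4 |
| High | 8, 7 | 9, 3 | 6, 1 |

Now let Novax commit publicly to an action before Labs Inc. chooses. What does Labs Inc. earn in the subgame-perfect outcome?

8

Solve by backward induction (Novax leads).
- X: BR = High, leader payoff 7.
- Y: BR = High, leader payoff 3.
- Z: BR = High, leader payoff 1.
Among 7, 3, 1, the best is 7 at X. Subgame-perfect outcome: (High, X) with payoffs (8, 7).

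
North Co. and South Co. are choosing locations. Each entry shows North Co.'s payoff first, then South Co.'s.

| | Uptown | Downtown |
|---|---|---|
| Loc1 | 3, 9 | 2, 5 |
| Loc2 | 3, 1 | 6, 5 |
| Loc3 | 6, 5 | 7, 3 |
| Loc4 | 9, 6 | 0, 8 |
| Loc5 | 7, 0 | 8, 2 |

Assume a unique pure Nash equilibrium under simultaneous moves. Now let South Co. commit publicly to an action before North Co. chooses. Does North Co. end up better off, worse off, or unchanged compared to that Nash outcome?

Work backward from North Co.'s decision.
- Uptown → North Co. plays Loc4 (best of 3, 3, 6, 9, 7); South Co. gets 6.
- Downtown → North Co. plays Loc5 (best of 2, 6, 7, 0, 8); South Co. gets 2.
South Co.'s induced payoffs are 6, 2, so South Co. commits to Uptown. Subgame-perfect outcome: (Loc4, Uptown) with payoffs (9, 6).
Now find the simultaneous Nash equilibrium.
North Co.'s best replies: Uptown→Loc4; Downtown→Loc5.
South Co.'s best replies: Loc1→Uptown; Loc2→Downtown; Loc3→Uptown; Loc4→Downtown; Loc5→Downtown.
Only (Loc5, Downtown) has each player best-responding; Nash payoffs (8, 2).
North Co. earns 9 sequentially versus 8 at the Nash outcome: better off.

better off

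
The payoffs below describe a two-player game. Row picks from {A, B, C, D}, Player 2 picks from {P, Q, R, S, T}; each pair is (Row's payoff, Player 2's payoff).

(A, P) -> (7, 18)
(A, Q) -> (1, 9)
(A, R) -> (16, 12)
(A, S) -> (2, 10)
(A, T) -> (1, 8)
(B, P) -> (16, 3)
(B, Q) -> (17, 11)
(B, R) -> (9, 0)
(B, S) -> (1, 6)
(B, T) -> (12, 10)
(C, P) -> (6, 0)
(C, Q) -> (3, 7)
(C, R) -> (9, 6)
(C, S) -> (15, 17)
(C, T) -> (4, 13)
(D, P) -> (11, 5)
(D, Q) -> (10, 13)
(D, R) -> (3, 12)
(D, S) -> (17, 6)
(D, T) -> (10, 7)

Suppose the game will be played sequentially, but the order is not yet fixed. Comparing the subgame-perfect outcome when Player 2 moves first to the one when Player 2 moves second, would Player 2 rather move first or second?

first

If Row leads: Player 2's best replies are A→P, B→Q, C→S, D→Q; Row's induced payoffs 7, 17, 15, 10; outcome (B, Q), payoffs (17, 11).
If Player 2 leads: Row's best replies are P→B, Q→B, R→A, S→D, T→B; Player 2's induced payoffs 3, 11, 12, 6, 10; outcome (A, R), payoffs (16, 12).
Player 2 gets 12 moving first and 11 moving second, so Player 2 prefers to move first.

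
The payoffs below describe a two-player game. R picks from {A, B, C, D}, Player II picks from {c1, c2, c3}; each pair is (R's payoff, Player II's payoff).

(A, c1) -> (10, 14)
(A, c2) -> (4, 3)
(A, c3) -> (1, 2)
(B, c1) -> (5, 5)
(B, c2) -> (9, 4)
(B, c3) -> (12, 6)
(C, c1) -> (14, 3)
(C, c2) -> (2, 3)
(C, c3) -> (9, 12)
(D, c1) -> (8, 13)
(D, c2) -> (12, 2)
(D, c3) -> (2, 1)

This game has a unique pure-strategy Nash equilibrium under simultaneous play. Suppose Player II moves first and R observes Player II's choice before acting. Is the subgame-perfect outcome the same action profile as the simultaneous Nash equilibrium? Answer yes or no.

yes

R best-responds to each possible Player II move:
- c1: R compares 10, 5, 14, 8 and picks C; Player II would get 3.
- c2: R compares 4, 9, 2, 12 and picks D; Player II would get 2.
- c3: R compares 1, 12, 9, 2 and picks B; Player II would get 6.
Player II's induced payoffs are 3, 2, 6, so Player II commits to c3. Subgame-perfect outcome: (B, c3) with payoffs (12, 6).
Now find the simultaneous Nash equilibrium.
R's best replies: c1→C; c2→D; c3→B.
Player II's best replies: A→c1; B→c3; C→c3; D→c1.
Only (B, c3) has each player best-responding; Nash payoffs (12, 6).
Sequential outcome (B, c3) coincides with the Nash profile (B, c3).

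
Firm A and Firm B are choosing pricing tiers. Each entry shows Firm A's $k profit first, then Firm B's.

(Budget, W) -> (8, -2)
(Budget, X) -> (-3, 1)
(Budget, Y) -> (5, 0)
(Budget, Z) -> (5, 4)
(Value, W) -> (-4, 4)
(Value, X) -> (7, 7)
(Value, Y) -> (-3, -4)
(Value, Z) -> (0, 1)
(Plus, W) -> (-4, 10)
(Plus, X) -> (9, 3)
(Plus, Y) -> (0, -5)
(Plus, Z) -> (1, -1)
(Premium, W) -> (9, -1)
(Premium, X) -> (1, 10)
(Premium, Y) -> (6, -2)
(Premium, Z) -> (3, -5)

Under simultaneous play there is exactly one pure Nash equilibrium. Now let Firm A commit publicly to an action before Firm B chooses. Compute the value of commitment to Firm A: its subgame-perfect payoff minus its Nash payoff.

2

Solve by backward induction (Firm A leads).
- Budget: BR = Z, leader payoff 5.
- Value: BR = X, leader payoff 7.
- Plus: BR = W, leader payoff -4.
- Premium: BR = X, leader payoff 1.
Firm A's induced payoffs are 5, 7, -4, 1, so Firm A commits to Value. Subgame-perfect outcome: (Value, X) with payoffs (7, 7).
Under simultaneous play:
Firm A's best replies: W→Premium; X→Plus; Y→Premium; Z→Budget.
Firm B's best replies: Budget→Z; Value→X; Plus→W; Premium→X.
The unique mutual best reply is (Budget, Z), giving (5, 4).
Firm A's commitment gain: 7 − 5 = 2.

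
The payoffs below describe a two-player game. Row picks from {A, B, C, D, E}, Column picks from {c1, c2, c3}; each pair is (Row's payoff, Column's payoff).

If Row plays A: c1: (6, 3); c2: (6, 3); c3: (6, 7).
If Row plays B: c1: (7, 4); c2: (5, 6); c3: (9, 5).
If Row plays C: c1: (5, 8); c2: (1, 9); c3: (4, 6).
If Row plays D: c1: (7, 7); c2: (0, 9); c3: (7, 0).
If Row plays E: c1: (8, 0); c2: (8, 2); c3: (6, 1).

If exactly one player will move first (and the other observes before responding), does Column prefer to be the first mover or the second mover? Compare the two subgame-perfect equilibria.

If Row leads: Column's best replies are A→c3, B→c2, C→c2, D→c2, E→c2; Row's induced payoffs 6, 5, 1, 0, 8; outcome (E, c2), payoffs (8, 2).
If Column leads: Row's best replies are c1→E, c2→E, c3→B; Column's induced payoffs 0, 2, 5; outcome (B, c3), payoffs (9, 5).
Column gets 5 moving first and 2 moving second, so Column prefers to move first.

first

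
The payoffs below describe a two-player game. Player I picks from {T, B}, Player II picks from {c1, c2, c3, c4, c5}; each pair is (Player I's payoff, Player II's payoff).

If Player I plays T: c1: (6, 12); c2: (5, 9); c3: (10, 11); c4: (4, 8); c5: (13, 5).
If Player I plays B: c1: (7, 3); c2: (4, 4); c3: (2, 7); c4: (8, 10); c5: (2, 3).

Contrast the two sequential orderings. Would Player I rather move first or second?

If Player I leads: Player II's best replies are T→c1, B→c4; Player I's induced payoffs 6, 8; outcome (B, c4), payoffs (8, 10).
If Player II leads: Player I's best replies are c1→B, c2→T, c3→T, c4→B, c5→T; Player II's induced payoffs 3, 9, 11, 10, 5; outcome (T, c3), payoffs (10, 11).
Player I gets 8 moving first and 10 moving second, so Player I prefers to move second.

second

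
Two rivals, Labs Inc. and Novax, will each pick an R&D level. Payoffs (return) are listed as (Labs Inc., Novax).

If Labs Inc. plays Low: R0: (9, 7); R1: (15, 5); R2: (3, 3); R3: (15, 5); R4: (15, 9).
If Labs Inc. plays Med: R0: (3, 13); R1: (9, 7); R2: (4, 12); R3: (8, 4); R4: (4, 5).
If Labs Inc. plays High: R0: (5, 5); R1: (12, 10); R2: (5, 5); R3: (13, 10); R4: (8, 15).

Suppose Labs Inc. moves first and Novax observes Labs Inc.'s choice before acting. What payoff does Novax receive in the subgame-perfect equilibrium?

Novax best-responds to each possible Labs Inc. move:
- Low: Novax compares 7, 5, 3, 5, 9 and picks R4; Labs Inc. would get 15.
- Med: Novax compares 13, 7, 12, 4, 5 and picks R0; Labs Inc. would get 3.
- High: Novax compares 5, 10, 5, 10, 15 and picks R4; Labs Inc. would get 8.
Maximizing over 15, 3, 8, Labs Inc. chooses Low. Subgame-perfect outcome: (Low, R4) with payoffs (15, 9).

9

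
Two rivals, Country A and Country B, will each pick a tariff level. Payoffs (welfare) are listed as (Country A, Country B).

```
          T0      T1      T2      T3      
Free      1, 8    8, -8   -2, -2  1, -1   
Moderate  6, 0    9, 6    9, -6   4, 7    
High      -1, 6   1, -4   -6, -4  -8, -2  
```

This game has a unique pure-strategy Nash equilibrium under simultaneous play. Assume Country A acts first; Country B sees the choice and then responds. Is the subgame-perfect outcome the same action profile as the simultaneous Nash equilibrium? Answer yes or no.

Solve by backward induction (Country A leads).
- Free: Country B compares 8, -8, -2, -1 and picks T0; Country A would get 1.
- Moderate: Country B compares 0, 6, -6, 7 and picks T3; Country A would get 4.
- High: Country B compares 6, -4, -4, -2 and picks T0; Country A would get -1.
Among 1, 4, -1, the best is 4 at Moderate. Subgame-perfect outcome: (Moderate, T3) with payoffs (4, 7).
Now find the simultaneous Nash equilibrium.
Country A's best replies: T0→Moderate; T1→Moderate; T2→Moderate; T3→Moderate.
Country B's best replies: Free→T0; Moderate→T3; High→T0.
The unique mutual best reply is (Moderate, T3), giving (4, 7).
Sequential outcome (Moderate, T3) coincides with the Nash profile (Moderate, T3).

yes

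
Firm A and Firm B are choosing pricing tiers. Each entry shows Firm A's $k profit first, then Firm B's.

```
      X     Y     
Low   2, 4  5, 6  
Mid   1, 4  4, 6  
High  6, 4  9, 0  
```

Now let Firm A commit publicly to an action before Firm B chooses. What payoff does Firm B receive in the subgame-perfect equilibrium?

4

Firm B best-responds to each possible Firm A move:
- Low: BR = Y, leader payoff 5.
- Mid: BR = Y, leader payoff 4.
- High: BR = X, leader payoff 6.
Among 5, 4, 6, the best is 6 at High. Subgame-perfect outcome: (High, X) with payoffs (6, 4).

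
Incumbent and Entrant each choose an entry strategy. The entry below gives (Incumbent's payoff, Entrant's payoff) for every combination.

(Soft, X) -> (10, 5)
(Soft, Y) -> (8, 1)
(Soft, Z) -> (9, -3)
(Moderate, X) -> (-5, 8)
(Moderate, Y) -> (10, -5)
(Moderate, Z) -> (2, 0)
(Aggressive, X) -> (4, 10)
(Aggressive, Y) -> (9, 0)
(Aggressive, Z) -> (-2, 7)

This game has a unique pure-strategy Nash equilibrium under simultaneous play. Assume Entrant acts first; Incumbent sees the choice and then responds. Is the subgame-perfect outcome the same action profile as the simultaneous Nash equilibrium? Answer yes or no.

Work backward from Incumbent's decision.
- X: BR = Soft, leader payoff 5.
- Y: BR = Moderate, leader payoff -5.
- Z: BR = Soft, leader payoff -3.
Among 5, -5, -3, the best is 5 at X. Subgame-perfect outcome: (Soft, X) with payoffs (10, 5).
For the simultaneous game, intersect best replies.
Incumbent's best replies: X→Soft; Y→Moderate; Z→Soft.
Entrant's best replies: Soft→X; Moderate→X; Aggressive→X.
Only (Soft, X) has each player best-responding; Nash payoffs (10, 5).
Sequential outcome (Soft, X) coincides with the Nash profile (Soft, X).

yes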